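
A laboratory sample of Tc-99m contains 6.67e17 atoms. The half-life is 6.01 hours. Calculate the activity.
A = λN = 7.693e16 decays/hour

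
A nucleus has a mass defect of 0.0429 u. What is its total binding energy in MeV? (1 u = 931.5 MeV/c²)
B.E. = Δm × 931.5 = 39.96 MeV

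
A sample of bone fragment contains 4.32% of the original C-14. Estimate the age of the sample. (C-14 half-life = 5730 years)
Age = t½ × log₂(1/ratio) = 25970 years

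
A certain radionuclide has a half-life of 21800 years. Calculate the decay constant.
λ = ln(2)/t½ = 3.18e-5 year⁻¹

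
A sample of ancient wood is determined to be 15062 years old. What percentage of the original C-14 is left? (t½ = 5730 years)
N/N₀ = (1/2)^(t/t½) = 0.1617 = 16.2%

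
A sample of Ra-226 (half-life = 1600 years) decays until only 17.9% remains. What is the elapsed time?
t = t½ × log₂(N₀/N) = 3971 years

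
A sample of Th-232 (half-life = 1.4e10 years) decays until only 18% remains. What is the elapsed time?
t = t½ × log₂(N₀/N) = 3.464e10 years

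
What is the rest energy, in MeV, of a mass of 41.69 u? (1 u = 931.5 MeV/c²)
E = mc² = 38830 MeV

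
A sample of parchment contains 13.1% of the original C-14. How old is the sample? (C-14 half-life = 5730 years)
Age = t½ × log₂(1/ratio) = 16800 years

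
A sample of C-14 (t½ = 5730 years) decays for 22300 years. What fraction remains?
N/N₀ = (1/2)^(t/t½) = 0.06737 = 6.74%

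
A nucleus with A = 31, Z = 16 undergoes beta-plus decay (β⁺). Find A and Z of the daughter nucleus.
Daughter: A = 31, Z = 15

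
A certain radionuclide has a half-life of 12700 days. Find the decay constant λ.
λ = ln(2)/t½ = 5.458e-5 day⁻¹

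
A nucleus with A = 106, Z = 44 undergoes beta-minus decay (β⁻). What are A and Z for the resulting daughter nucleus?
Daughter: A = 106, Z = 45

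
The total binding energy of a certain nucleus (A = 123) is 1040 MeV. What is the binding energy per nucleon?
B.E./A = 1040/123 = 8.455 MeV/nucleon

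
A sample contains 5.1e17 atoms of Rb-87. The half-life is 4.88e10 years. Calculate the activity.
A = λN = 7.244e6 decays/year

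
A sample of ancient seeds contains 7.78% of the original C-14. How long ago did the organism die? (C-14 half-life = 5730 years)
Age = t½ × log₂(1/ratio) = 21110 years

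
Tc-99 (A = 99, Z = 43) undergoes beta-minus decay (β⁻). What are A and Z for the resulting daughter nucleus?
Daughter: A = 99, Z = 44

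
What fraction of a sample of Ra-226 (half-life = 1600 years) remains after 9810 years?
N/N₀ = (1/2)^(t/t½) = 0.01427 = 1.43%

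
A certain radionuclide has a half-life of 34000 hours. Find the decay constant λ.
λ = ln(2)/t½ = 2.039e-5 hour⁻¹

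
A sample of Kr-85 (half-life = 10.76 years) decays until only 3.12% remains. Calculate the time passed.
t = t½ × log₂(N₀/N) = 53.82 years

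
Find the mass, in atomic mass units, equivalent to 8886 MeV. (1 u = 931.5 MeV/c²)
m = E/c² = 9.539 u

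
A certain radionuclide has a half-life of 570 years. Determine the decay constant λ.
λ = ln(2)/t½ = 0.001216 year⁻¹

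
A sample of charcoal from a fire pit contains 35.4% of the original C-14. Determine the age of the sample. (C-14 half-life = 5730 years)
Age = t½ × log₂(1/ratio) = 8585 years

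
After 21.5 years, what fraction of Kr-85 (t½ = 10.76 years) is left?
N/N₀ = (1/2)^(t/t½) = 0.2503 = 25%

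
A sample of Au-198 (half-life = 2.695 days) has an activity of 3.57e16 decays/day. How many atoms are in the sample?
N = A/λ = 1.388e17 atoms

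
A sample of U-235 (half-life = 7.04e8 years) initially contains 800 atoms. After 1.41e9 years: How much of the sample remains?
N = N₀(1/2)^(t/t½) = 199.6 atoms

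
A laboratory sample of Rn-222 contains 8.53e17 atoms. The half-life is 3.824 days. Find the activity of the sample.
A = λN = 1.546e17 decays/day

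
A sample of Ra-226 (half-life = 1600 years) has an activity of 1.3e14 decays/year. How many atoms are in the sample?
N = A/λ = 3.001e17 atoms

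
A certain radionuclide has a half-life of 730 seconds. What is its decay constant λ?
λ = ln(2)/t½ = 9.495e-4 second⁻¹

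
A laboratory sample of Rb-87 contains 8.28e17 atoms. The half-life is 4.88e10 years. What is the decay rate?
A = λN = 1.176e7 decays/year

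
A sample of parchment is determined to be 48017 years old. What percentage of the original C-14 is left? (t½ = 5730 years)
N/N₀ = (1/2)^(t/t½) = 0.003002 = 0.3%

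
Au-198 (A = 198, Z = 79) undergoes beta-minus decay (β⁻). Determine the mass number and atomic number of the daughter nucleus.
Daughter: A = 198, Z = 80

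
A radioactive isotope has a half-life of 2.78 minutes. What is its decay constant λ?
λ = ln(2)/t½ = 0.2493 minute⁻¹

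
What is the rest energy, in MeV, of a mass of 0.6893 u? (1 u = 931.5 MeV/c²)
E = mc² = 642.1 MeV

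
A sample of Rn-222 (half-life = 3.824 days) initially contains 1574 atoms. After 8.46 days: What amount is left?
N = N₀(1/2)^(t/t½) = 339.6 atoms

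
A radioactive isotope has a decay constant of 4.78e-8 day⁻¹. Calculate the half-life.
t½ = ln(2)/λ = 1.45e7 days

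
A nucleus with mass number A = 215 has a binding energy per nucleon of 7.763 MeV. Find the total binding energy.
B.E. = 7.763 × 215 = 1669 MeV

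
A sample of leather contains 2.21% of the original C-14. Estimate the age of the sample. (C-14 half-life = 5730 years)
Age = t½ × log₂(1/ratio) = 31510 years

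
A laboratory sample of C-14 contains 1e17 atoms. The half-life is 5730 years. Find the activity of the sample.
A = λN = 1.21e13 decays/year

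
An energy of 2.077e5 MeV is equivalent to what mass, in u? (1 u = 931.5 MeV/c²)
m = E/c² = 223 u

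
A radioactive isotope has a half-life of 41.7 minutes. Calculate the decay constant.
λ = ln(2)/t½ = 0.01662 minute⁻¹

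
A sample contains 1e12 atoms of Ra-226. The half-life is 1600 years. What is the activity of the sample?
A = λN = 4.332e8 decays/year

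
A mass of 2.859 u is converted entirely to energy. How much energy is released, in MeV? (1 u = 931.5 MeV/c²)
E = mc² = 2663 MeV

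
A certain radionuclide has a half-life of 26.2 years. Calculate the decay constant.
λ = ln(2)/t½ = 0.02646 year⁻¹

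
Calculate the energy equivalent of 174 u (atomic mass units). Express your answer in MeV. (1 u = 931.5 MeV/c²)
E = mc² = 1.621e5 MeV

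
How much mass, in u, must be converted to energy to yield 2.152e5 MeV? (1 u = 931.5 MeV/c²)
m = E/c² = 231 u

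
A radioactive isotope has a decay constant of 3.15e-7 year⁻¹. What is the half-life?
t½ = ln(2)/λ = 2.2e6 years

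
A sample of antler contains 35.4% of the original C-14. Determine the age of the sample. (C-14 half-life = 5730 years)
Age = t½ × log₂(1/ratio) = 8585 years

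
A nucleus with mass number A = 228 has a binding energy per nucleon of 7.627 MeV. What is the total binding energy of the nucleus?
B.E. = 7.627 × 228 = 1739 MeV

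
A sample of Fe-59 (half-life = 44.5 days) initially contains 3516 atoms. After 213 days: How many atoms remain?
N = N₀(1/2)^(t/t½) = 127.4 atoms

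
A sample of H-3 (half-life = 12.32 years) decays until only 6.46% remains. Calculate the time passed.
t = t½ × log₂(N₀/N) = 48.69 years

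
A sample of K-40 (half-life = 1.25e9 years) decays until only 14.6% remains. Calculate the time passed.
t = t½ × log₂(N₀/N) = 3.47e9 years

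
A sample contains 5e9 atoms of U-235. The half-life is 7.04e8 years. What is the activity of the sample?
A = λN = 4.923 decays/year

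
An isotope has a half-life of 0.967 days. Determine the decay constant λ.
λ = ln(2)/t½ = 0.7168 day⁻¹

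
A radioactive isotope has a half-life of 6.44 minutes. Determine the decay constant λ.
λ = ln(2)/t½ = 0.1076 minute⁻¹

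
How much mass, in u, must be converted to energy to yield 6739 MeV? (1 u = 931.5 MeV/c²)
m = E/c² = 7.235 u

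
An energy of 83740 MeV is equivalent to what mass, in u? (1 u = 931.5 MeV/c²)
m = E/c² = 89.9 u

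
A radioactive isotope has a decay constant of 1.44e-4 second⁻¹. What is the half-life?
t½ = ln(2)/λ = 4814 seconds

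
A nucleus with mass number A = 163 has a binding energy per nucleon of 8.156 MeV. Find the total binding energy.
B.E. = 8.156 × 163 = 1329 MeV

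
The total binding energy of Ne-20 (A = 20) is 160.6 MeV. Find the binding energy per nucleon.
B.E./A = 160.6/20 = 8.03 MeV/nucleon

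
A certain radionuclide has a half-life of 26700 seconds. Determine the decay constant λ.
λ = ln(2)/t½ = 2.596e-5 second⁻¹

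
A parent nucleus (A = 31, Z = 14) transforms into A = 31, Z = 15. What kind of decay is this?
ΔA = 0, ΔZ = +1 ⇒ beta-minus decay (β⁻)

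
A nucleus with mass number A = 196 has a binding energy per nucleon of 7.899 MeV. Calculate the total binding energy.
B.E. = 7.899 × 196 = 1548 MeV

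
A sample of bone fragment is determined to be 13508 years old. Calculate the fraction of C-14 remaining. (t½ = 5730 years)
N/N₀ = (1/2)^(t/t½) = 0.1951 = 19.5%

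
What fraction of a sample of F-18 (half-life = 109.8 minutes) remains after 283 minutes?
N/N₀ = (1/2)^(t/t½) = 0.1675 = 16.8%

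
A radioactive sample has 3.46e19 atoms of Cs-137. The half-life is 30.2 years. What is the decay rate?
A = λN = 7.941e17 decays/year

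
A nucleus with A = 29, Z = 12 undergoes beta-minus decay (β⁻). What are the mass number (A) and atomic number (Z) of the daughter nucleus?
Daughter: A = 29, Z = 13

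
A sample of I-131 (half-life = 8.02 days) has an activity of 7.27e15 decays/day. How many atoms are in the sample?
N = A/λ = 8.412e16 atoms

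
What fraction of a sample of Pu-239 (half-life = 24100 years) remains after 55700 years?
N/N₀ = (1/2)^(t/t½) = 0.2015 = 20.1%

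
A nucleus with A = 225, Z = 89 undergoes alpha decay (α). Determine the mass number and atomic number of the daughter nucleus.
Daughter: A = 221, Z = 87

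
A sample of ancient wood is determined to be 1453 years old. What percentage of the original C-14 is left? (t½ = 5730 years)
N/N₀ = (1/2)^(t/t½) = 0.8388 = 83.9%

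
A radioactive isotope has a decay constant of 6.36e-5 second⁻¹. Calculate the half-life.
t½ = ln(2)/λ = 10900 seconds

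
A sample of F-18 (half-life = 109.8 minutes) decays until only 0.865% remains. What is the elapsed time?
t = t½ × log₂(N₀/N) = 752.5 minutes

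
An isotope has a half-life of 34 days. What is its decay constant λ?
λ = ln(2)/t½ = 0.02039 day⁻¹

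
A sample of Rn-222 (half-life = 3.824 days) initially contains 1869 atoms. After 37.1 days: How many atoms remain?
N = N₀(1/2)^(t/t½) = 2.244 atoms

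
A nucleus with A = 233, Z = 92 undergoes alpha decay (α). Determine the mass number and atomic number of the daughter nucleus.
Daughter: A = 229, Z = 90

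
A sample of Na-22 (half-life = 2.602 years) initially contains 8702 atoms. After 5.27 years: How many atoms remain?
N = N₀(1/2)^(t/t½) = 2138 atoms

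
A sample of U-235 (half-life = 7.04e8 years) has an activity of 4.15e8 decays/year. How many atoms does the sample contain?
N = A/λ = 4.215e17 atoms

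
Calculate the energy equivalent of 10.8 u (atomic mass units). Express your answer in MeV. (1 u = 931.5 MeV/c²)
E = mc² = 10060 MeV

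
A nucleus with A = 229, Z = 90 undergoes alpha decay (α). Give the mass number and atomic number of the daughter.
Daughter: A = 225, Z = 88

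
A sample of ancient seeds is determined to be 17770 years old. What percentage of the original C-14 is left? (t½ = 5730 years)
N/N₀ = (1/2)^(t/t½) = 0.1165 = 11.7%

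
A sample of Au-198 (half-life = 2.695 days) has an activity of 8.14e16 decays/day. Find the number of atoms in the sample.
N = A/λ = 3.165e17 atoms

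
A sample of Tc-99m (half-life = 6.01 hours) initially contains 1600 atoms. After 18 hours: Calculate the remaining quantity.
N = N₀(1/2)^(t/t½) = 200.7 atoms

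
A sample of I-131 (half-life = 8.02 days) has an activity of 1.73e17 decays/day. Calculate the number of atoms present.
N = A/λ = 2.002e18 atoms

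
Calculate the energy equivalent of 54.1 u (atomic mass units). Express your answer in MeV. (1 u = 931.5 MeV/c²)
E = mc² = 50390 MeV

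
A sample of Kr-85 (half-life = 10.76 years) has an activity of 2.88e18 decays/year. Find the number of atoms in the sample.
N = A/λ = 4.471e19 atoms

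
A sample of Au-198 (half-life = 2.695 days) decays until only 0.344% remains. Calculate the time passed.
t = t½ × log₂(N₀/N) = 22.05 days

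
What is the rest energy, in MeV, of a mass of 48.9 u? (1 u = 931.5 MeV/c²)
E = mc² = 45550 MeV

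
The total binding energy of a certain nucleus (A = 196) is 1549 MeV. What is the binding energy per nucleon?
B.E./A = 1549/196 = 7.903 MeV/nucleon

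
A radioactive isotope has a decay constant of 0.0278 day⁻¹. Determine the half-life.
t½ = ln(2)/λ = 24.93 days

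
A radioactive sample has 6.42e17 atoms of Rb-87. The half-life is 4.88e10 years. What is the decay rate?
A = λN = 9.119e6 decays/year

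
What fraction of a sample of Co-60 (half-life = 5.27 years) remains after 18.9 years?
N/N₀ = (1/2)^(t/t½) = 0.08325 = 8.33%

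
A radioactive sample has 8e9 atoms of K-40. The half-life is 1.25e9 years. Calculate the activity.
A = λN = 4.436 decays/year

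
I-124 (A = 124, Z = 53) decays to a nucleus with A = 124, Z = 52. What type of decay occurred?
ΔA = 0, ΔZ = -1 ⇒ beta-plus decay (β⁺) or electron capture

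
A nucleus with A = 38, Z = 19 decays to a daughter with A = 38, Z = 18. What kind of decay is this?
ΔA = 0, ΔZ = -1 ⇒ beta-plus decay (β⁺) or electron capture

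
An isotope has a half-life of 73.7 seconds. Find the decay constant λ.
λ = ln(2)/t½ = 0.009405 second⁻¹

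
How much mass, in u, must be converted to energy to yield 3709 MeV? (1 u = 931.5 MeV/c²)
m = E/c² = 3.982 u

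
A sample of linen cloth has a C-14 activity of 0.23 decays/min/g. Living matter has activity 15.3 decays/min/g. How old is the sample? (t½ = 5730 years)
Age = t½ × log₂(A₀/A) = 34700 years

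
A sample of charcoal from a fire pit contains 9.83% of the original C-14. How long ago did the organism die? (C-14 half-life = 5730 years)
Age = t½ × log₂(1/ratio) = 19180 years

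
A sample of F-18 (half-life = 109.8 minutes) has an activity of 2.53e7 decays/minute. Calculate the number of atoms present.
N = A/λ = 4.008e9 atoms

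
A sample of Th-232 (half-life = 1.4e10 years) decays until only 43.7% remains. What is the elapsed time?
t = t½ × log₂(N₀/N) = 1.672e10 years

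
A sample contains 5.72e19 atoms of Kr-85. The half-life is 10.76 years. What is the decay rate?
A = λN = 3.685e18 decays/year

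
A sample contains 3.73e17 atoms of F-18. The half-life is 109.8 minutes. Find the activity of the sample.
A = λN = 2.355e15 decays/minute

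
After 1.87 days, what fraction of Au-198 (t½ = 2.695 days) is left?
N/N₀ = (1/2)^(t/t½) = 0.6182 = 61.8%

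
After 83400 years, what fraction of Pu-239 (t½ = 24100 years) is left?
N/N₀ = (1/2)^(t/t½) = 0.09084 = 9.08%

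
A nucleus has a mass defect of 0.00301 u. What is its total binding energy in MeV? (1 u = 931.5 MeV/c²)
B.E. = Δm × 931.5 = 2.804 MeV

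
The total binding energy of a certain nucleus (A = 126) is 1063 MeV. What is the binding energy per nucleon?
B.E./A = 1063/126 = 8.437 MeV/nucleon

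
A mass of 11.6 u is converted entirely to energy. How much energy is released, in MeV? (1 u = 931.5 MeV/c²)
E = mc² = 10810 MeV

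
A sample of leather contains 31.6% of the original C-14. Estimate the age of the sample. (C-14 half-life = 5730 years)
Age = t½ × log₂(1/ratio) = 9523 years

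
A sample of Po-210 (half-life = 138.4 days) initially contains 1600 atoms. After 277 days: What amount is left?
N = N₀(1/2)^(t/t½) = 399.6 atoms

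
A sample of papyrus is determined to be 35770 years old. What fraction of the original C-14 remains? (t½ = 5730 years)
N/N₀ = (1/2)^(t/t½) = 0.01321 = 1.32%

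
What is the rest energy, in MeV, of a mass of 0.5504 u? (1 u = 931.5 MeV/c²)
E = mc² = 512.7 MeV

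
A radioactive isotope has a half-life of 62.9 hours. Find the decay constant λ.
λ = ln(2)/t½ = 0.01102 hour⁻¹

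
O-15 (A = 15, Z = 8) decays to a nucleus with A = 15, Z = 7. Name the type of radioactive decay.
ΔA = 0, ΔZ = -1 ⇒ beta-plus decay (β⁺) or electron capture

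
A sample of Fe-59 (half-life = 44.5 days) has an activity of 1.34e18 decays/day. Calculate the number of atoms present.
N = A/λ = 8.603e19 atoms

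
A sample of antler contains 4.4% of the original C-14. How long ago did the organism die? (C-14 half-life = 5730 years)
Age = t½ × log₂(1/ratio) = 25820 years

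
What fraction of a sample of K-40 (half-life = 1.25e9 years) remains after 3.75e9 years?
N/N₀ = (1/2)^(t/t½) = 0.125 = 12.5%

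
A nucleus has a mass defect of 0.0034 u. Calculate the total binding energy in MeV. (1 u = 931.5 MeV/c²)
B.E. = Δm × 931.5 = 3.167 MeV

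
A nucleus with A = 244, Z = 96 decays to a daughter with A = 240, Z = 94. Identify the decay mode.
ΔA = -4, ΔZ = -2 ⇒ alpha decay (α)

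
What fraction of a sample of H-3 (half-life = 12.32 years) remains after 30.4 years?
N/N₀ = (1/2)^(t/t½) = 0.1808 = 18.1%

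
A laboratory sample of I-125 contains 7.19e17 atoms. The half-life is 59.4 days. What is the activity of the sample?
A = λN = 8.39e15 decays/day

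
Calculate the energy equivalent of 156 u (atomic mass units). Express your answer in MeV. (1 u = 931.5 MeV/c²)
E = mc² = 1.453e5 MeV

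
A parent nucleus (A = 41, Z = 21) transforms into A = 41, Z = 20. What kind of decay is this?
ΔA = 0, ΔZ = -1 ⇒ beta-plus decay (β⁺) or electron capture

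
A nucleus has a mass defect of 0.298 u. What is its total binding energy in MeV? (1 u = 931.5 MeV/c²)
B.E. = Δm × 931.5 = 277.6 MeV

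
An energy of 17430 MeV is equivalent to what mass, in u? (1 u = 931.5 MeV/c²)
m = E/c² = 18.71 u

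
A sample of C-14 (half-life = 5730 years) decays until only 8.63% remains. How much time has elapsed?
t = t½ × log₂(N₀/N) = 20250 years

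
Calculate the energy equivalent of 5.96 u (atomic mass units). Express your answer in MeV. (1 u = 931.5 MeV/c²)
E = mc² = 5552 MeV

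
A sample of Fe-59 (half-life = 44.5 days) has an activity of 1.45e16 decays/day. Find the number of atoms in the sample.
N = A/λ = 9.309e17 atoms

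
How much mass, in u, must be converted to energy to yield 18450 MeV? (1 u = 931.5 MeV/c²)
m = E/c² = 19.81 u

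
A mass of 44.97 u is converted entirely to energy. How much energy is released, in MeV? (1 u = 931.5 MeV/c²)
E = mc² = 41890 MeV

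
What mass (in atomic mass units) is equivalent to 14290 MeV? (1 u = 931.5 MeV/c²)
m = E/c² = 15.34 u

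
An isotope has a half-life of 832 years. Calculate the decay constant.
λ = ln(2)/t½ = 8.331e-4 year⁻¹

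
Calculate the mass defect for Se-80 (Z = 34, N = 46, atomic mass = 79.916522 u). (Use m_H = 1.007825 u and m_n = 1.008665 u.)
Δm = Z·m_H + N·m_n − M = 0.7481 u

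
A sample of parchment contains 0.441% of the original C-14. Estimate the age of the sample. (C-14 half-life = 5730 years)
Age = t½ × log₂(1/ratio) = 44840 years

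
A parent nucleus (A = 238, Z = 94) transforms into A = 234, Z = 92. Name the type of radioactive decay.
ΔA = -4, ΔZ = -2 ⇒ alpha decay (α)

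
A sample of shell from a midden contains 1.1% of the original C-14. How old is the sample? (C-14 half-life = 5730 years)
Age = t½ × log₂(1/ratio) = 37280 years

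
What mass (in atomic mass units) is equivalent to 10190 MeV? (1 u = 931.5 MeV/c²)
m = E/c² = 10.94 u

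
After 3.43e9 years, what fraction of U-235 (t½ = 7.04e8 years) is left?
N/N₀ = (1/2)^(t/t½) = 0.03415 = 3.41%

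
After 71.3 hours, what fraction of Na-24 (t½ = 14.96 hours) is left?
N/N₀ = (1/2)^(t/t½) = 0.03675 = 3.68%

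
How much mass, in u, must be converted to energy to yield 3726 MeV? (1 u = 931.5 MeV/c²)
m = E/c² = 4 u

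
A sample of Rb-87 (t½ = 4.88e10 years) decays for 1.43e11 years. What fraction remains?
N/N₀ = (1/2)^(t/t½) = 0.1312 = 13.1%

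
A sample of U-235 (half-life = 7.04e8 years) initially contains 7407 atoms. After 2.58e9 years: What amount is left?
N = N₀(1/2)^(t/t½) = 584 atoms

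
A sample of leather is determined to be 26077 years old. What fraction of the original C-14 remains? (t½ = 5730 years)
N/N₀ = (1/2)^(t/t½) = 0.04266 = 4.27%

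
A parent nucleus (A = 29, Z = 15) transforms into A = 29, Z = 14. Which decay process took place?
ΔA = 0, ΔZ = -1 ⇒ beta-plus decay (β⁺) or electron capture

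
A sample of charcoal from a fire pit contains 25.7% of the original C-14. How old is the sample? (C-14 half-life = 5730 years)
Age = t½ × log₂(1/ratio) = 11230 years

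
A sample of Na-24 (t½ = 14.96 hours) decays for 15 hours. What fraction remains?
N/N₀ = (1/2)^(t/t½) = 0.4991 = 49.9%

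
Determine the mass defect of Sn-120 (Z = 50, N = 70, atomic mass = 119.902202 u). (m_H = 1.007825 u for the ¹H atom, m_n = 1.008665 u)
Δm = Z·m_H + N·m_n − M = 1.096 u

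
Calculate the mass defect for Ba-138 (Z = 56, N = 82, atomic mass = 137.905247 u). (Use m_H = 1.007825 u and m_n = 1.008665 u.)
Δm = Z·m_H + N·m_n − M = 1.243 u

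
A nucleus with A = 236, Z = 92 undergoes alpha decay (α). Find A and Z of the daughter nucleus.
Daughter: A = 232, Z = 90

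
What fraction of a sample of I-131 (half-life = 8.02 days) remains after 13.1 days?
N/N₀ = (1/2)^(t/t½) = 0.3223 = 32.2%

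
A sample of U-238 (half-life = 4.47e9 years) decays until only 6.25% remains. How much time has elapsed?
t = t½ × log₂(N₀/N) = 1.788e10 years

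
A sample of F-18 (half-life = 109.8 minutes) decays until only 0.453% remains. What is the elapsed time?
t = t½ × log₂(N₀/N) = 854.9 minutes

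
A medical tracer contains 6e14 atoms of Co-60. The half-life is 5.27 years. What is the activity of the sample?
A = λN = 7.892e13 decays/year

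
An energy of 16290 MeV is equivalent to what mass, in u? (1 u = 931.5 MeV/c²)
m = E/c² = 17.49 u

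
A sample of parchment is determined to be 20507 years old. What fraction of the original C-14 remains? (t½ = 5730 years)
N/N₀ = (1/2)^(t/t½) = 0.08369 = 8.37%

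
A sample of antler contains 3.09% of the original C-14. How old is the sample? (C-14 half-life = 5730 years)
Age = t½ × log₂(1/ratio) = 28740 years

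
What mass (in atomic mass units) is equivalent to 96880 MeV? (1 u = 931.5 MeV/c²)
m = E/c² = 104 u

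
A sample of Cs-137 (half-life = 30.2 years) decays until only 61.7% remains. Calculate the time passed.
t = t½ × log₂(N₀/N) = 21.04 years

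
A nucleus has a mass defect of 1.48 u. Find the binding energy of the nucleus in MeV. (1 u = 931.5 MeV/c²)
B.E. = Δm × 931.5 = 1379 MeV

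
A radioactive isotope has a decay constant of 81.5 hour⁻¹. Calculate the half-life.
t½ = ln(2)/λ = 0.008505 hours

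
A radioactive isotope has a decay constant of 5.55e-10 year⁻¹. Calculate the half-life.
t½ = ln(2)/λ = 1.249e9 years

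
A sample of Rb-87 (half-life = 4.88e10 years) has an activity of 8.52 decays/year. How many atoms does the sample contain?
N = A/λ = 5.998e11 atoms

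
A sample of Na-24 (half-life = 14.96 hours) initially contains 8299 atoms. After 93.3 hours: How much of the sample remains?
N = N₀(1/2)^(t/t½) = 110.1 atoms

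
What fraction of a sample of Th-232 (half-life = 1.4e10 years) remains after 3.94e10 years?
N/N₀ = (1/2)^(t/t½) = 0.1422 = 14.2%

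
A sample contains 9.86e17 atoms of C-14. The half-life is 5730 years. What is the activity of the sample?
A = λN = 1.193e14 decays/year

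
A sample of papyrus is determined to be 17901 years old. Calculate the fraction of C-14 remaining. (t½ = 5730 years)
N/N₀ = (1/2)^(t/t½) = 0.1147 = 11.5%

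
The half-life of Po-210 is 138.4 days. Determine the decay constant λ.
λ = ln(2)/t½ = 0.005008 day⁻¹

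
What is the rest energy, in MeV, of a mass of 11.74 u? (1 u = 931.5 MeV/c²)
E = mc² = 10940 MeV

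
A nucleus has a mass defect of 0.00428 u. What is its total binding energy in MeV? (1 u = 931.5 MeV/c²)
B.E. = Δm × 931.5 = 3.987 MeV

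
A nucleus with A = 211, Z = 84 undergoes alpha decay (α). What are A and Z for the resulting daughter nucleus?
Daughter: A = 207, Z = 82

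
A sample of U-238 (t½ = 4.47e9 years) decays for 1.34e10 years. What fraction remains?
N/N₀ = (1/2)^(t/t½) = 0.1252 = 12.5%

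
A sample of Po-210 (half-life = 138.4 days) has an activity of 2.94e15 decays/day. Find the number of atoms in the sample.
N = A/λ = 5.87e17 atoms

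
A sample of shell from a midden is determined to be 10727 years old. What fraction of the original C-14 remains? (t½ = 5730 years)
N/N₀ = (1/2)^(t/t½) = 0.2732 = 27.3%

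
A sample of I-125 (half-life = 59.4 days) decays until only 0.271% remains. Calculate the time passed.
t = t½ × log₂(N₀/N) = 506.5 days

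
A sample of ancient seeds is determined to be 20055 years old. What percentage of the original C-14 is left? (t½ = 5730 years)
N/N₀ = (1/2)^(t/t½) = 0.08839 = 8.84%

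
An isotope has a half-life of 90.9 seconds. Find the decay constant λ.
λ = ln(2)/t½ = 0.007625 second⁻¹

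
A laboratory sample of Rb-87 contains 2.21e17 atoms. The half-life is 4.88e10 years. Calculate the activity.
A = λN = 3.139e6 decays/year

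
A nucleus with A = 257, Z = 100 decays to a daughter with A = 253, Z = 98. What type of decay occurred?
ΔA = -4, ΔZ = -2 ⇒ alpha decay (α)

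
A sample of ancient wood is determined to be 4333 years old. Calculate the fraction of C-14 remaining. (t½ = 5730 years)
N/N₀ = (1/2)^(t/t½) = 0.5921 = 59.2%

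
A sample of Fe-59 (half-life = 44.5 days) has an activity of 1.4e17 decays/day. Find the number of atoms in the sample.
N = A/λ = 8.988e18 atoms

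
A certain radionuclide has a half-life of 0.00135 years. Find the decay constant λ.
λ = ln(2)/t½ = 513.4 year⁻¹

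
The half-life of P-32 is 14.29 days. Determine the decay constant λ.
λ = ln(2)/t½ = 0.04851 day⁻¹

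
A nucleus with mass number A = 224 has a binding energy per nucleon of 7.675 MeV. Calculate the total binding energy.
B.E. = 7.675 × 224 = 1719 MeV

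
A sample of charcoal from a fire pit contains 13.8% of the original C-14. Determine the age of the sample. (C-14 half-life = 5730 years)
Age = t½ × log₂(1/ratio) = 16370 years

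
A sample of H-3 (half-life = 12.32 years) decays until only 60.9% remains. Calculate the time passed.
t = t½ × log₂(N₀/N) = 8.815 years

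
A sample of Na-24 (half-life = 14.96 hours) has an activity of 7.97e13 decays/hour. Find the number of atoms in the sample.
N = A/λ = 1.72e15 atoms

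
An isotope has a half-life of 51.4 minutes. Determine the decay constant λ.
λ = ln(2)/t½ = 0.01349 minute⁻¹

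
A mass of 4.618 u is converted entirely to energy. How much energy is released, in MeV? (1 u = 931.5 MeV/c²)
E = mc² = 4302 MeV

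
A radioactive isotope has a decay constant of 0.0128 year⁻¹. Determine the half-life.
t½ = ln(2)/λ = 54.15 years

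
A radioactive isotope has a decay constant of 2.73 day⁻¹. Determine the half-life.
t½ = ln(2)/λ = 0.2539 days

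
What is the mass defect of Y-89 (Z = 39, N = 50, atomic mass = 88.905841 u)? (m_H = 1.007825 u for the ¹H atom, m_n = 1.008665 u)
Δm = Z·m_H + N·m_n − M = 0.8326 u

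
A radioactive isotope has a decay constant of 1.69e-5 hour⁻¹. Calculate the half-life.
t½ = ln(2)/λ = 41010 hours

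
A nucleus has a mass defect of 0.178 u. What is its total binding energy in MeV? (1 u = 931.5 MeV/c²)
B.E. = Δm × 931.5 = 165.8 MeV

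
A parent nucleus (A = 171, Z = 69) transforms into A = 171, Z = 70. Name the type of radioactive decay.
ΔA = 0, ΔZ = +1 ⇒ beta-minus decay (β⁻)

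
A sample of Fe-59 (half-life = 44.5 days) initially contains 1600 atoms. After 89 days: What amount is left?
N = N₀(1/2)^(t/t½) = 400 atoms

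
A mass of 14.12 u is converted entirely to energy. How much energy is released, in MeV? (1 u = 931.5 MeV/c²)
E = mc² = 13150 MeV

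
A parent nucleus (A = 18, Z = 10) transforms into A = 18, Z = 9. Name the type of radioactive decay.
ΔA = 0, ΔZ = -1 ⇒ beta-plus decay (β⁺) or electron capture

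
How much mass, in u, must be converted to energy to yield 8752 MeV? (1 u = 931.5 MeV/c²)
m = E/c² = 9.396 u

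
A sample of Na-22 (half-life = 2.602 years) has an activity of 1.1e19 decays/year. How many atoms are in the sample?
N = A/λ = 4.129e19 atoms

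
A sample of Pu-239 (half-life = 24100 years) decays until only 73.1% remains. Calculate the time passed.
t = t½ × log₂(N₀/N) = 10890 years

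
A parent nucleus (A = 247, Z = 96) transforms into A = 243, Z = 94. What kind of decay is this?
ΔA = -4, ΔZ = -2 ⇒ alpha decay (α)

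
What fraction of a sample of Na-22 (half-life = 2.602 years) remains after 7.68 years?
N/N₀ = (1/2)^(t/t½) = 0.1293 = 12.9%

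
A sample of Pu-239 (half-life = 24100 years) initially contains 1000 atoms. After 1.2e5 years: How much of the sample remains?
N = N₀(1/2)^(t/t½) = 31.7 atoms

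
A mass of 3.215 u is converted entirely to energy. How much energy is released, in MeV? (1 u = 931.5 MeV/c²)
E = mc² = 2995 MeV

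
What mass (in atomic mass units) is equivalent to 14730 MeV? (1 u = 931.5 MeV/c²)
m = E/c² = 15.81 u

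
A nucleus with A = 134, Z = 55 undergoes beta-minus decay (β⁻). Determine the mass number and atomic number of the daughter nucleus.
Daughter: A = 134, Z = 56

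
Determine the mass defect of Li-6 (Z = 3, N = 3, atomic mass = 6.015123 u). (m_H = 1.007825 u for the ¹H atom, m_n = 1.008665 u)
Δm = Z·m_H + N·m_n − M = 0.03435 u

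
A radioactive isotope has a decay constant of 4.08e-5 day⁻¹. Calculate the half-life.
t½ = ln(2)/λ = 16990 days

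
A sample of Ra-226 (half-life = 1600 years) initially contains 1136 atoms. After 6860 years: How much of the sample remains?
N = N₀(1/2)^(t/t½) = 58.17 atoms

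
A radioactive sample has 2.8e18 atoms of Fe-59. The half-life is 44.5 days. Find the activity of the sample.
A = λN = 4.361e16 decays/day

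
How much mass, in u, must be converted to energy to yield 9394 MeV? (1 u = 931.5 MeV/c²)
m = E/c² = 10.08 u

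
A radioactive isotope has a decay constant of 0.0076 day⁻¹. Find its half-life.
t½ = ln(2)/λ = 91.2 days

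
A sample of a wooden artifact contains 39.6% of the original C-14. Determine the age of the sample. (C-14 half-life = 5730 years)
Age = t½ × log₂(1/ratio) = 7658 years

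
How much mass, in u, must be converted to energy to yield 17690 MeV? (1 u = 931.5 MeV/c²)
m = E/c² = 18.99 u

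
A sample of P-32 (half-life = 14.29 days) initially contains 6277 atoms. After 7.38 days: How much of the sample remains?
N = N₀(1/2)^(t/t½) = 4388 atoms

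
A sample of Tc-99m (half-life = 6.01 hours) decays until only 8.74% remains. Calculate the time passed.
t = t½ × log₂(N₀/N) = 21.13 hours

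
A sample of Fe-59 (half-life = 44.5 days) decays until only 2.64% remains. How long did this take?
t = t½ × log₂(N₀/N) = 233.3 days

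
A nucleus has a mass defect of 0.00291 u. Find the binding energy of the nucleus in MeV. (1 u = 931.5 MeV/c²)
B.E. = Δm × 931.5 = 2.711 MeV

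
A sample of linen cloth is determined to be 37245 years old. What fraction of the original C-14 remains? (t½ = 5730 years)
N/N₀ = (1/2)^(t/t½) = 0.01105 = 1.1%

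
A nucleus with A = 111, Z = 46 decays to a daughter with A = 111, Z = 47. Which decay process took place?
ΔA = 0, ΔZ = +1 ⇒ beta-minus decay (β⁻)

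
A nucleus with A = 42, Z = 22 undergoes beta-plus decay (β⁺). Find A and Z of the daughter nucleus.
Daughter: A = 42, Z = 21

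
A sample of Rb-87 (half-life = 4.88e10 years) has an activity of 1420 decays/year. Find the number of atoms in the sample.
N = A/λ = 9.997e13 atoms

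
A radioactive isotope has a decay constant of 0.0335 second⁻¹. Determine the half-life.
t½ = ln(2)/λ = 20.69 seconds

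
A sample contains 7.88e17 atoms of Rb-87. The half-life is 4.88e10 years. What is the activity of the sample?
A = λN = 1.119e7 decays/year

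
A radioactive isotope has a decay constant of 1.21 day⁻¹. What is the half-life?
t½ = ln(2)/λ = 0.5728 days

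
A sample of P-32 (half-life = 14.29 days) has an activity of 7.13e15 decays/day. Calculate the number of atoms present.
N = A/λ = 1.47e17 atoms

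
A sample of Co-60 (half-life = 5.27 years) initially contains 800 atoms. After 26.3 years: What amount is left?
N = N₀(1/2)^(t/t½) = 25.16 atoms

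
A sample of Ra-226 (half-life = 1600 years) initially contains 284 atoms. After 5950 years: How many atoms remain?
N = N₀(1/2)^(t/t½) = 21.57 atoms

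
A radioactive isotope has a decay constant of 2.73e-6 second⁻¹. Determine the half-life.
t½ = ln(2)/λ = 2.539e5 seconds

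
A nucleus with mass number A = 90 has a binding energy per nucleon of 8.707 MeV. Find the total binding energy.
B.E. = 8.707 × 90 = 783.6 MeV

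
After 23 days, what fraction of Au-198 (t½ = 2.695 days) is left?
N/N₀ = (1/2)^(t/t½) = 0.002697 = 0.27%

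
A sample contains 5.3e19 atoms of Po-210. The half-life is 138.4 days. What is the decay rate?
A = λN = 2.654e17 decays/day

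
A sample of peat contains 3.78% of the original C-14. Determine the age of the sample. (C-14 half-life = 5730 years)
Age = t½ × log₂(1/ratio) = 27080 years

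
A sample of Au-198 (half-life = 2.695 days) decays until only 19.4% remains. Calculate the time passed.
t = t½ × log₂(N₀/N) = 6.376 days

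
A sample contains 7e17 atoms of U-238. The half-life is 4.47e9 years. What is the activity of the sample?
A = λN = 1.085e8 decays/year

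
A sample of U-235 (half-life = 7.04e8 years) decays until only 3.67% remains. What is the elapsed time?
t = t½ × log₂(N₀/N) = 3.357e9 years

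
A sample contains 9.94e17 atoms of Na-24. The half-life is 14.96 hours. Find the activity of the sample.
A = λN = 4.606e16 decays/hour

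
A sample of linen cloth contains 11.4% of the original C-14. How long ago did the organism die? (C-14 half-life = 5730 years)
Age = t½ × log₂(1/ratio) = 17950 years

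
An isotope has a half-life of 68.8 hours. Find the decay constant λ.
λ = ln(2)/t½ = 0.01007 hour⁻¹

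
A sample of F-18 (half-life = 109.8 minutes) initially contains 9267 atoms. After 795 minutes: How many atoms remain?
N = N₀(1/2)^(t/t½) = 61.28 atoms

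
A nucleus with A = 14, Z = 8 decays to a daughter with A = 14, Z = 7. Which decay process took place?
ΔA = 0, ΔZ = -1 ⇒ beta-plus decay (β⁺) or electron capture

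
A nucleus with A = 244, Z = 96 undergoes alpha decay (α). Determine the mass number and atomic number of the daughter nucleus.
Daughter: A = 240, Z = 94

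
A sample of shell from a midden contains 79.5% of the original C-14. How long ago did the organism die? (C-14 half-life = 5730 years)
Age = t½ × log₂(1/ratio) = 1896 years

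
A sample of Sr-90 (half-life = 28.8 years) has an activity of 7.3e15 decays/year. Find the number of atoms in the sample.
N = A/λ = 3.033e17 atoms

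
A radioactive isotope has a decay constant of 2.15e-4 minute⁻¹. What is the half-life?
t½ = ln(2)/λ = 3224 minutes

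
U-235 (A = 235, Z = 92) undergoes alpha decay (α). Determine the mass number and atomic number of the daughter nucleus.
Daughter: A = 231, Z = 90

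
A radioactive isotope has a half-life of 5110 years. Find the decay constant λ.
λ = ln(2)/t½ = 1.356e-4 year⁻¹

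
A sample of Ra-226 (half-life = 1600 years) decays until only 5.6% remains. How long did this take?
t = t½ × log₂(N₀/N) = 6653 years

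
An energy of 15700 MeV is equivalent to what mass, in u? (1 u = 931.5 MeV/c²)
m = E/c² = 16.85 u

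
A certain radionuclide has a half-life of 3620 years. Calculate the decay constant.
λ = ln(2)/t½ = 1.915e-4 year⁻¹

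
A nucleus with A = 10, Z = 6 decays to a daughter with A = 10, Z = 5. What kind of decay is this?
ΔA = 0, ΔZ = -1 ⇒ beta-plus decay (β⁺) or electron capture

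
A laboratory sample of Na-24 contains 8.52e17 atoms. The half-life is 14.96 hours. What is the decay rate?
A = λN = 3.948e16 decays/hour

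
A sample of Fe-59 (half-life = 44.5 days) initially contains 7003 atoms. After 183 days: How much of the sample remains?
N = N₀(1/2)^(t/t½) = 404.9 atoms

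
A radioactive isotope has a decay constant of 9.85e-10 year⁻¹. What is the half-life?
t½ = ln(2)/λ = 7.037e8 years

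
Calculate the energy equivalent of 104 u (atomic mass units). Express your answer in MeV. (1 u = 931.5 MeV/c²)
E = mc² = 96880 MeV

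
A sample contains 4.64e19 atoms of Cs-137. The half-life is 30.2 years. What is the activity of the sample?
A = λN = 1.065e18 decays/year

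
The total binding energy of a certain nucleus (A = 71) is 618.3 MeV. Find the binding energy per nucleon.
B.E./A = 618.3/71 = 8.708 MeV/nucleon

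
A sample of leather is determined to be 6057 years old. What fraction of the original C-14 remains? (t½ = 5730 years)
N/N₀ = (1/2)^(t/t½) = 0.4806 = 48.1%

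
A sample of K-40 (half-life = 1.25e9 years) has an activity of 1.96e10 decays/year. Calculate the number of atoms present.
N = A/λ = 3.535e19 atoms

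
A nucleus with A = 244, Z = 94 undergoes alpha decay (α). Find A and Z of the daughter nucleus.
Daughter: A = 240, Z = 92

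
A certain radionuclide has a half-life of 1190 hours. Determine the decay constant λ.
λ = ln(2)/t½ = 5.825e-4 hour⁻¹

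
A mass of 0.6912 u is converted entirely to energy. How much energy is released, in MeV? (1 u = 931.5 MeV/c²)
E = mc² = 643.9 MeV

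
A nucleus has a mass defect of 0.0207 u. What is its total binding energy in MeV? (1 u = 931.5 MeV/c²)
B.E. = Δm × 931.5 = 19.28 MeV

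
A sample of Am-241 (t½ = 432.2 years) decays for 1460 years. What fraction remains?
N/N₀ = (1/2)^(t/t½) = 0.09618 = 9.62%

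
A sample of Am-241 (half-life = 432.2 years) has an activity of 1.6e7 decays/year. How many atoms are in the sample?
N = A/λ = 9.977e9 atoms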